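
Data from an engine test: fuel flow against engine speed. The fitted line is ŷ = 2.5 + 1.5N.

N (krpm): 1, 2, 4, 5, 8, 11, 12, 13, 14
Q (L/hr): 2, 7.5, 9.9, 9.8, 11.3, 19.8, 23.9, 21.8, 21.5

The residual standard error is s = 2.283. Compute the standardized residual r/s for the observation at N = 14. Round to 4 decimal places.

-0.8760

ŷ = 2.5 + 1.5·14 = 23.5
r = 21.5 − 23.5 = -2
r/s = -2 / 2.283 = -0.8760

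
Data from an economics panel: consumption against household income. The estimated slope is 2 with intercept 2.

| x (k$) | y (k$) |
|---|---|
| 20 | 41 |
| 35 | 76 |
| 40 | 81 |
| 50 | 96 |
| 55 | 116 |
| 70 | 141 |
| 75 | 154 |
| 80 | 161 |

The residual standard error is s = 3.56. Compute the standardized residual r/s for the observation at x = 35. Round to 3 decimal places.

1.124

ŷ = 2 + 2·35 = 72
r = 76 − 72 = 4
r/s = 4 / 3.56 = 1.124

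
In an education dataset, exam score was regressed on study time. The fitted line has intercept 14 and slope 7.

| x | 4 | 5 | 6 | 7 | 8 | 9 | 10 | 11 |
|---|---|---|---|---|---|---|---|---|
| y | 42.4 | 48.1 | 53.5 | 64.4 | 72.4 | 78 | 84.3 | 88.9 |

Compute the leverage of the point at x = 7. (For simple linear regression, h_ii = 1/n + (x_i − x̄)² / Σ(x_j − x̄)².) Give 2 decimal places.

x̄ = (4 + 5 + 6 + 7 + 8 + 9 + 10 + 11)/8 = 7.5
Σ(x − x̄)² = 12.25 + 6.25 + 2.25 + 0.25 + 0.25 + 2.25 + 6.25 + 12.25 = 42
h = 1/8 + (-0.5)²/42 = 0.125 + 0.00595238 = 0.13

h = 0.13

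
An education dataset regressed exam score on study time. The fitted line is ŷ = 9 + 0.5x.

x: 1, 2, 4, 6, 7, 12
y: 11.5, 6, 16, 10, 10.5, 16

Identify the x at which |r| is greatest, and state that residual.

x = 4, r = 5

x=1: ŷ = 9 + 0.5·1 = 9.5; r = 11.5 − 9.5 = 2
x=2: ŷ = 9 + 0.5·2 = 10; r = 6 − 10 = -4
x=4: ŷ = 9 + 0.5·4 = 11; r = 16 − 11 = 5
x=6: ŷ = 9 + 0.5·6 = 12; r = 10 − 12 = -2
x=7: ŷ = 9 + 0.5·7 = 12.5; r = 10.5 − 12.5 = -2
x=12: ŷ = 9 + 0.5·12 = 15; r = 16 − 15 = 1
Largest |r| is 5 at x = 4, residual 5.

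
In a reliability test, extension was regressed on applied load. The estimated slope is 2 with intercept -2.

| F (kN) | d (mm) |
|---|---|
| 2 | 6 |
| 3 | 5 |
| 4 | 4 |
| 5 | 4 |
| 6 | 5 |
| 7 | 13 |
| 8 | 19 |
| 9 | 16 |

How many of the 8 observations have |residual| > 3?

4

F=2: d̂ = -2 + 2·2 = 2; r = 6 − 2 = 4
F=3: d̂ = -2 + 2·3 = 4; r = 5 − 4 = 1
F=4: d̂ = -2 + 2·4 = 6; r = 4 − 6 = -2
F=5: d̂ = -2 + 2·5 = 8; r = 4 − 8 = -4
F=6: d̂ = -2 + 2·6 = 10; r = 5 − 10 = -5
F=7: d̂ = -2 + 2·7 = 12; r = 13 − 12 = 1
F=8: d̂ = -2 + 2·8 = 14; r = 19 − 14 = 5
F=9: d̂ = -2 + 2·9 = 16; r = 16 − 16 = 0
|r| > 3: F=2 (|r|=4), F=5 (|r|=4), F=6 (|r|=5), F=8 (|r|=5) → 4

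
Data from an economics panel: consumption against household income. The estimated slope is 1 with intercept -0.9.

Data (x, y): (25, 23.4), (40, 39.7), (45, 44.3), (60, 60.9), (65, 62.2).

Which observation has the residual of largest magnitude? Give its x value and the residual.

x = 65, r = -1.9

x=25: ŷ = -0.9 + 25 = 24.1; r = 23.4 − 24.1 = -0.7
x=40: ŷ = -0.9 + 40 = 39.1; r = 39.7 − 39.1 = 0.6
x=45: ŷ = -0.9 + 45 = 44.1; r = 44.3 − 44.1 = 0.2
x=60: ŷ = -0.9 + 60 = 59.1; r = 60.9 − 59.1 = 1.8
x=65: ŷ = -0.9 + 65 = 64.1; r = 62.2 − 64.1 = -1.9
Largest |r| is 1.9 at x = 65, residual -1.9.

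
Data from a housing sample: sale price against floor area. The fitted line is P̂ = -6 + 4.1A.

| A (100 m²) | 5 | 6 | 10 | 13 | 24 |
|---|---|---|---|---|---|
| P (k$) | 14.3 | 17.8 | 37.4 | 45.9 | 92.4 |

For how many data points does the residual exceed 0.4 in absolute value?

A=5: P̂ = -6 + 4.1·5 = 14.5; r = 14.3 − 14.5 = -0.2
A=6: P̂ = -6 + 4.1·6 = 18.6; r = 17.8 − 18.6 = -0.8
A=10: P̂ = -6 + 4.1·10 = 35; r = 37.4 − 35 = 2.4
A=13: P̂ = -6 + 4.1·13 = 47.3; r = 45.9 − 47.3 = -1.4
A=24: P̂ = -6 + 4.1·24 = 92.4; r = 92.4 − 92.4 = 0
|r| > 0.4: A=6 (|r|=0.8), A=10 (|r|=2.4), A=13 (|r|=1.4) → 3

3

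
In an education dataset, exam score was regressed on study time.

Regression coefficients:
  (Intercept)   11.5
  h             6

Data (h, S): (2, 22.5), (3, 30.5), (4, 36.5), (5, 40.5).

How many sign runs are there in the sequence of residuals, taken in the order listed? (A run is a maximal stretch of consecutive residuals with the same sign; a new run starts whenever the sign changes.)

h=2: Ŝ = 11.5 + 6·2 = 23.5; e = 22.5 − 23.5 = -1
h=3: Ŝ = 11.5 + 6·3 = 29.5; e = 30.5 − 29.5 = 1
h=4: Ŝ = 11.5 + 6·4 = 35.5; e = 36.5 − 35.5 = 1
h=5: Ŝ = 11.5 + 6·5 = 41.5; e = 40.5 − 41.5 = -1
Signs: − + + −
Runs: −×1, +×2, −×1 → 3

3 runs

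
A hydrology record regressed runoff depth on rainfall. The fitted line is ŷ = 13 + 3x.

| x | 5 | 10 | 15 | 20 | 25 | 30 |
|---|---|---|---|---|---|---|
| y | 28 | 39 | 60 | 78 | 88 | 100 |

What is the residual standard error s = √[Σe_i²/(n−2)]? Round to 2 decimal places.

s = 3.67

x=5: ŷ = 13 + 3·5 = 28; e = 28 − 28 = 0
x=10: ŷ = 13 + 3·10 = 43; e = 39 − 43 = -4
x=15: ŷ = 13 + 3·15 = 58; e = 60 − 58 = 2
x=20: ŷ = 13 + 3·20 = 73; e = 78 − 73 = 5
x=25: ŷ = 13 + 3·25 = 88; e = 88 − 88 = 0
x=30: ŷ = 13 + 3·30 = 103; e = 100 − 103 = -3
SSE = 0 + 16 + 4 + 25 + 0 + 9 = 54
s = √(54/4) = √13.5 ≈ 3.67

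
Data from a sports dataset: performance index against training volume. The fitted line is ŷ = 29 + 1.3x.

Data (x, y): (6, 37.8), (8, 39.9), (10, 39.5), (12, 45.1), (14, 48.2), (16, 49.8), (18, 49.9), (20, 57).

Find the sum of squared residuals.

x=6: ŷ = 29 + 1.3·6 = 36.8; e = 37.8 − 36.8 = 1
x=8: ŷ = 29 + 1.3·8 = 39.4; e = 39.9 − 39.4 = 0.5
x=10: ŷ = 29 + 1.3·10 = 42; e = 39.5 − 42 = -2.5
x=12: ŷ = 29 + 1.3·12 = 44.6; e = 45.1 − 44.6 = 0.5
x=14: ŷ = 29 + 1.3·14 = 47.2; e = 48.2 − 47.2 = 1
x=16: ŷ = 29 + 1.3·16 = 49.8; e = 49.8 − 49.8 = 0
x=18: ŷ = 29 + 1.3·18 = 52.4; e = 49.9 − 52.4 = -2.5
x=20: ŷ = 29 + 1.3·20 = 55; e = 57 − 55 = 2
SSE = 1 + 0.25 + 6.25 + 0.25 + 1 + 0 + 6.25 + 4 = 19

SSE = 19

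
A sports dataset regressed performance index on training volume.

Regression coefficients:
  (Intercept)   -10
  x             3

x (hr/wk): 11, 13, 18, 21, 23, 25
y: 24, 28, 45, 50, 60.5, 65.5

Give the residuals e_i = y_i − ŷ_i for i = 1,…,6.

1, -1, 1, -3, 1.5, 0.5

x=11: ŷ = -10 + 3·11 = 23; e = 24 − 23 = 1
x=13: ŷ = -10 + 3·13 = 29; e = 28 − 29 = -1
x=18: ŷ = -10 + 3·18 = 44; e = 45 − 44 = 1
x=21: ŷ = -10 + 3·21 = 53; e = 50 − 53 = -3
x=23: ŷ = -10 + 3·23 = 59; e = 60.5 − 59 = 1.5
x=25: ŷ = -10 + 3·25 = 65; e = 65.5 − 65 = 0.5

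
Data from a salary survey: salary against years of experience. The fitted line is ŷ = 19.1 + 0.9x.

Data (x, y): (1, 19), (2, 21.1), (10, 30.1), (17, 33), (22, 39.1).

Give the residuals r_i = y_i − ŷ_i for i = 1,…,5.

x=1: ŷ = 19.1 + 0.9·1 = 20; r = 19 − 20 = -1
x=2: ŷ = 19.1 + 0.9·2 = 20.9; r = 21.1 − 20.9 = 0.2
x=10: ŷ = 19.1 + 0.9·10 = 28.1; r = 30.1 − 28.1 = 2
x=17: ŷ = 19.1 + 0.9·17 = 34.4; r = 33 − 34.4 = -1.4
x=22: ŷ = 19.1 + 0.9·22 = 38.9; r = 39.1 − 38.9 = 0.2

-1, 0.2, 2, -1.4, 0.2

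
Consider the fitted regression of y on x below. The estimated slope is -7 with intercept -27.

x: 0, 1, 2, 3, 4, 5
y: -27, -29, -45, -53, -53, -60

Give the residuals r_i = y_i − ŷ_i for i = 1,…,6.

0, 5, -4, -5, 2, 2

x=0: ŷ = -27 − 7·0 = -27; r = -27 − (-27) = 0
x=1: ŷ = -27 − 7·1 = -34; r = -29 − (-34) = 5
x=2: ŷ = -27 − 7·2 = -41; r = -45 − (-41) = -4
x=3: ŷ = -27 − 7·3 = -48; r = -53 − (-48) = -5
x=4: ŷ = -27 − 7·4 = -55; r = -53 − (-55) = 2
x=5: ŷ = -27 − 7·5 = -62; r = -60 − (-62) = 2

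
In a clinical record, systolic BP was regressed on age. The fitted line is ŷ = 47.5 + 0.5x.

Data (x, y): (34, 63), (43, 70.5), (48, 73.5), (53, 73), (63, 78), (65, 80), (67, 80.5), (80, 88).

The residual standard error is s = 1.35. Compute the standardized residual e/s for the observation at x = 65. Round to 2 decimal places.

ŷ = 47.5 + 0.5·65 = 80
e = 80 − 80 = 0
e/s = 0 / 1.35 = 0.00

0.00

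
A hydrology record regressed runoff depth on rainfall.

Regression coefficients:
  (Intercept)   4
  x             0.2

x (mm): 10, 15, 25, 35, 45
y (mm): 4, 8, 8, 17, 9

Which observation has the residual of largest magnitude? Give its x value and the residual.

x = 35, e = 6

x=10: ŷ = 4 + 0.2·10 = 6; e = 4 − 6 = -2
x=15: ŷ = 4 + 0.2·15 = 7; e = 8 − 7 = 1
x=25: ŷ = 4 + 0.2·25 = 9; e = 8 − 9 = -1
x=35: ŷ = 4 + 0.2·35 = 11; e = 17 − 11 = 6
x=45: ŷ = 4 + 0.2·45 = 13; e = 9 − 13 = -4
Largest |e| is 6 at x = 35, residual 6.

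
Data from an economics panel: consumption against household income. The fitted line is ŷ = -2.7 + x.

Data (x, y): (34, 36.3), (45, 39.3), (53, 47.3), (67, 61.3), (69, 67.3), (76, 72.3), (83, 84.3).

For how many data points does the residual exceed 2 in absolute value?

5

x=34: ŷ = -2.7 + 34 = 31.3; r = 36.3 − 31.3 = 5
x=45: ŷ = -2.7 + 45 = 42.3; r = 39.3 − 42.3 = -3
x=53: ŷ = -2.7 + 53 = 50.3; r = 47.3 − 50.3 = -3
x=67: ŷ = -2.7 + 67 = 64.3; r = 61.3 − 64.3 = -3
x=69: ŷ = -2.7 + 69 = 66.3; r = 67.3 − 66.3 = 1
x=76: ŷ = -2.7 + 76 = 73.3; r = 72.3 − 73.3 = -1
x=83: ŷ = -2.7 + 83 = 80.3; r = 84.3 − 80.3 = 4
|r| > 2: x=34 (|r|=5), x=45 (|r|=3), x=53 (|r|=3), x=67 (|r|=3), x=83 (|r|=4) → 5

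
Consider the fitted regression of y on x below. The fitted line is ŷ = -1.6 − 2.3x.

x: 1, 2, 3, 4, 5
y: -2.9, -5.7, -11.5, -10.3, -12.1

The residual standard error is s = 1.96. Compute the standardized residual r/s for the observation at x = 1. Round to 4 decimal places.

0.5102

ŷ = -1.6 − 2.3·1 = -3.9
r = -2.9 − (-3.9) = 1
r/s = 1 / 1.96 = 0.5102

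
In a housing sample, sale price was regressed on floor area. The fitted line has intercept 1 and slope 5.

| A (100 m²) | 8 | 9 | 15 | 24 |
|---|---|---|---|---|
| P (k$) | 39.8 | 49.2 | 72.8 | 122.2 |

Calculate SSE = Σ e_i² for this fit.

SSE = 23.36

A=8: ŷ = 1 + 5·8 = 41; e = 39.8 − 41 = -1.2
A=9: ŷ = 1 + 5·9 = 46; e = 49.2 − 46 = 3.2
A=15: ŷ = 1 + 5·15 = 76; e = 72.8 − 76 = -3.2
A=24: ŷ = 1 + 5·24 = 121; e = 122.2 − 121 = 1.2
SSE = 1.44 + 10.24 + 10.24 + 1.44 = 23.36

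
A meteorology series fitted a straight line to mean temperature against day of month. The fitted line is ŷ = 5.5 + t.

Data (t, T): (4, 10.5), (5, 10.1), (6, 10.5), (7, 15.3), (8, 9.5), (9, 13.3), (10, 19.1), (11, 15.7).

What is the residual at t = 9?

e = -1.2

ŷ = 5.5 + 9 = 14.5
e = 13.3 − 14.5 = -1.2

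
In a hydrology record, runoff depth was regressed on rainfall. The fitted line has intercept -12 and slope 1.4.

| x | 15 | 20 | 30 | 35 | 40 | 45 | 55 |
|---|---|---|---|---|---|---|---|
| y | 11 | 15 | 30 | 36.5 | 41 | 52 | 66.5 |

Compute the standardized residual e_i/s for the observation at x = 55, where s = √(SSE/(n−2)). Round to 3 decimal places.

0.802

x=15: ŷ = -12 + 1.4·15 = 9; e = 11 − 9 = 2
x=20: ŷ = -12 + 1.4·20 = 16; e = 15 − 16 = -1
x=30: ŷ = -12 + 1.4·30 = 30; e = 30 − 30 = 0
x=35: ŷ = -12 + 1.4·35 = 37; e = 36.5 − 37 = -0.5
x=40: ŷ = -12 + 1.4·40 = 44; e = 41 − 44 = -3
x=45: ŷ = -12 + 1.4·45 = 51; e = 52 − 51 = 1
x=55: ŷ = -12 + 1.4·55 = 65; e = 66.5 − 65 = 1.5
SSE = 4 + 1 + 0 + 0.25 + 9 + 1 + 2.25 = 17.5
s = √(17.5/5) = 1.87083
e/s = 1.5 / 1.87083 = 0.802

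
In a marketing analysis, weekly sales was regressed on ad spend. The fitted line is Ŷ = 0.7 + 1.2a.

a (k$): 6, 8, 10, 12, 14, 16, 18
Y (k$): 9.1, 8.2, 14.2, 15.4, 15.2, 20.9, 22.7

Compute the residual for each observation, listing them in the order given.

1.2, -2.1, 1.5, 0.3, -2.3, 1, 0.4

a=6: Ŷ = 0.7 + 1.2·6 = 7.9; e = 9.1 − 7.9 = 1.2
a=8: Ŷ = 0.7 + 1.2·8 = 10.3; e = 8.2 − 10.3 = -2.1
a=10: Ŷ = 0.7 + 1.2·10 = 12.7; e = 14.2 − 12.7 = 1.5
a=12: Ŷ = 0.7 + 1.2·12 = 15.1; e = 15.4 − 15.1 = 0.3
a=14: Ŷ = 0.7 + 1.2·14 = 17.5; e = 15.2 − 17.5 = -2.3
a=16: Ŷ = 0.7 + 1.2·16 = 19.9; e = 20.9 − 19.9 = 1
a=18: Ŷ = 0.7 + 1.2·18 = 22.3; e = 22.7 − 22.3 = 0.4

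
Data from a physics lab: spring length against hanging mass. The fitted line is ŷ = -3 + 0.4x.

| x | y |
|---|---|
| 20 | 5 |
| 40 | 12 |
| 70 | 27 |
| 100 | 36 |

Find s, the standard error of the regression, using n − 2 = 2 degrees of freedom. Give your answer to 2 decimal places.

x=20: ŷ = -3 + 0.4·20 = 5; e = 5 − 5 = 0
x=40: ŷ = -3 + 0.4·40 = 13; e = 12 − 13 = -1
x=70: ŷ = -3 + 0.4·70 = 25; e = 27 − 25 = 2
x=100: ŷ = -3 + 0.4·100 = 37; e = 36 − 37 = -1
SSE = 0 + 1 + 4 + 1 = 6
s = √(6/2) = √3 ≈ 1.73

s = 1.73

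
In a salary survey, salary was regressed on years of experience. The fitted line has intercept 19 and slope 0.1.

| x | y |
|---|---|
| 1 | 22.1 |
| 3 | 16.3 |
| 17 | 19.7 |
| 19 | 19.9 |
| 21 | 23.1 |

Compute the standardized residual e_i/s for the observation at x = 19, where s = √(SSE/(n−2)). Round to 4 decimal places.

-0.3536

x=1: ŷ = 19 + 0.1·1 = 19.1; e = 22.1 − 19.1 = 3
x=3: ŷ = 19 + 0.1·3 = 19.3; e = 16.3 − 19.3 = -3
x=17: ŷ = 19 + 0.1·17 = 20.7; e = 19.7 − 20.7 = -1
x=19: ŷ = 19 + 0.1·19 = 20.9; e = 19.9 − 20.9 = -1
x=21: ŷ = 19 + 0.1·21 = 21.1; e = 23.1 − 21.1 = 2
SSE = 9 + 9 + 1 + 1 + 4 = 24
s = √(24/3) = 2.82843
e/s = -1 / 2.82843 = -0.3536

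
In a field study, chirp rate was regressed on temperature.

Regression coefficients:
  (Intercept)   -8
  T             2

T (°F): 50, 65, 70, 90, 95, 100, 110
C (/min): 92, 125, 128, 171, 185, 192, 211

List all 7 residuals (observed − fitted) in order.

T=50: ŷ = -8 + 2·50 = 92; r = 92 − 92 = 0
T=65: ŷ = -8 + 2·65 = 122; r = 125 − 122 = 3
T=70: ŷ = -8 + 2·70 = 132; r = 128 − 132 = -4
T=90: ŷ = -8 + 2·90 = 172; r = 171 − 172 = -1
T=95: ŷ = -8 + 2·95 = 182; r = 185 − 182 = 3
T=100: ŷ = -8 + 2·100 = 192; r = 192 − 192 = 0
T=110: ŷ = -8 + 2·110 = 212; r = 211 − 212 = -1

0, 3, -4, -1, 3, 0, -1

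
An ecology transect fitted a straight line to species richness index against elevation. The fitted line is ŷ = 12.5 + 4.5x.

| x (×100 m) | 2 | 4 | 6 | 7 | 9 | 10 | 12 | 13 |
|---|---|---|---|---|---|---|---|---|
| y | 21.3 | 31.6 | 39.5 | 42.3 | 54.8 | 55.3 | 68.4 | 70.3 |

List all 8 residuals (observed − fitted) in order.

x=2: ŷ = 12.5 + 4.5·2 = 21.5; e = 21.3 − 21.5 = -0.2
x=4: ŷ = 12.5 + 4.5·4 = 30.5; e = 31.6 − 30.5 = 1.1
x=6: ŷ = 12.5 + 4.5·6 = 39.5; e = 39.5 − 39.5 = 0
x=7: ŷ = 12.5 + 4.5·7 = 44; e = 42.3 − 44 = -1.7
x=9: ŷ = 12.5 + 4.5·9 = 53; e = 54.8 − 53 = 1.8
x=10: ŷ = 12.5 + 4.5·10 = 57.5; e = 55.3 − 57.5 = -2.2
x=12: ŷ = 12.5 + 4.5·12 = 66.5; e = 68.4 − 66.5 = 1.9
x=13: ŷ = 12.5 + 4.5·13 = 71; e = 70.3 − 71 = -0.7

-0.2, 1.1, 0, -1.7, 1.8, -2.2, 1.9, -0.7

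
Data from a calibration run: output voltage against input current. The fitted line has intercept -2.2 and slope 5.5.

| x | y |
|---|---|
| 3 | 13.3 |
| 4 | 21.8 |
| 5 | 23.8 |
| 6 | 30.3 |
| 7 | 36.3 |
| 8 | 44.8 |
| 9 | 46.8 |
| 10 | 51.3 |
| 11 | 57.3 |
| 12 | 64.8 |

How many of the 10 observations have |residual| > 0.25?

9

x=3: ŷ = -2.2 + 5.5·3 = 14.3; e = 13.3 − 14.3 = -1
x=4: ŷ = -2.2 + 5.5·4 = 19.8; e = 21.8 − 19.8 = 2
x=5: ŷ = -2.2 + 5.5·5 = 25.3; e = 23.8 − 25.3 = -1.5
x=6: ŷ = -2.2 + 5.5·6 = 30.8; e = 30.3 − 30.8 = -0.5
x=7: ŷ = -2.2 + 5.5·7 = 36.3; e = 36.3 − 36.3 = 0
x=8: ŷ = -2.2 + 5.5·8 = 41.8; e = 44.8 − 41.8 = 3
x=9: ŷ = -2.2 + 5.5·9 = 47.3; e = 46.8 − 47.3 = -0.5
x=10: ŷ = -2.2 + 5.5·10 = 52.8; e = 51.3 − 52.8 = -1.5
x=11: ŷ = -2.2 + 5.5·11 = 58.3; e = 57.3 − 58.3 = -1
x=12: ŷ = -2.2 + 5.5·12 = 63.8; e = 64.8 − 63.8 = 1
|e| > 0.25: x=3 (|e|=1), x=4 (|e|=2), x=5 (|e|=1.5), x=6 (|e|=0.5), x=8 (|e|=3), x=9 (|e|=0.5), x=10 (|e|=1.5), x=11 (|e|=1), x=12 (|e|=1) → 9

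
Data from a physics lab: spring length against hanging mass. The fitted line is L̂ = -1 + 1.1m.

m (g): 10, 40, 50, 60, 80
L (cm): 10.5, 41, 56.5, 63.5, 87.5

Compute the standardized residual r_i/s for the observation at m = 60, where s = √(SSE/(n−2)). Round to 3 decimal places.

-0.721

m=10: L̂ = -1 + 1.1·10 = 10; r = 10.5 − 10 = 0.5
m=40: L̂ = -1 + 1.1·40 = 43; r = 41 − 43 = -2
m=50: L̂ = -1 + 1.1·50 = 54; r = 56.5 − 54 = 2.5
m=60: L̂ = -1 + 1.1·60 = 65; r = 63.5 − 65 = -1.5
m=80: L̂ = -1 + 1.1·80 = 87; r = 87.5 − 87 = 0.5
SSE = 0.25 + 4 + 6.25 + 2.25 + 0.25 = 13
s = √(13/3) = 2.08167
r/s = -1.5 / 2.08167 = -0.721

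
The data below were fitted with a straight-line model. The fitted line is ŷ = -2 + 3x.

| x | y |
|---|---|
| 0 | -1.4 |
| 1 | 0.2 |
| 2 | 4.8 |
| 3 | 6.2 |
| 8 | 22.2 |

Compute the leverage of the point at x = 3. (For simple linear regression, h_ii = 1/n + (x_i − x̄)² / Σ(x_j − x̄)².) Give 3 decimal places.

h = 0.201

x̄ = (0 + 1 + 2 + 3 + 8)/5 = 2.8
Σ(x − x̄)² = 7.84 + 3.24 + 0.64 + 0.04 + 27.04 = 38.8
h = 1/5 + (0.2)²/38.8 = 0.2 + 0.00103093 = 0.201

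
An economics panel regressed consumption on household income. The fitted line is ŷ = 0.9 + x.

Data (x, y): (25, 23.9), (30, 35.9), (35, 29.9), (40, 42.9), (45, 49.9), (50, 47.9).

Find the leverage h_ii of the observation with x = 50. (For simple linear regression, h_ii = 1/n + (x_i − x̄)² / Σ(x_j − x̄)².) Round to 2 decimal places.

x̄ = (25 + 30 + 35 + 40 + 45 + 50)/6 = 37.5
Σ(x − x̄)² = 156.25 + 56.25 + 6.25 + 6.25 + 56.25 + 156.25 = 437.5
h = 1/6 + (12.5)²/437.5 = 0.166667 + 0.357143 = 0.52

h = 0.52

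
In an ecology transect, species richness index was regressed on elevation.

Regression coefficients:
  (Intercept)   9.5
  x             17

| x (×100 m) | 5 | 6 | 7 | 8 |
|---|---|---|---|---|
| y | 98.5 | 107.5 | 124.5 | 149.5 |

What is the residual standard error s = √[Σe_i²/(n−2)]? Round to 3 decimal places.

s = 5.657

x=5: ŷ = 9.5 + 17·5 = 94.5; e = 98.5 − 94.5 = 4
x=6: ŷ = 9.5 + 17·6 = 111.5; e = 107.5 − 111.5 = -4
x=7: ŷ = 9.5 + 17·7 = 128.5; e = 124.5 − 128.5 = -4
x=8: ŷ = 9.5 + 17·8 = 145.5; e = 149.5 − 145.5 = 4
SSE = 16 + 16 + 16 + 16 = 64
s = √(64/2) = √32 ≈ 5.657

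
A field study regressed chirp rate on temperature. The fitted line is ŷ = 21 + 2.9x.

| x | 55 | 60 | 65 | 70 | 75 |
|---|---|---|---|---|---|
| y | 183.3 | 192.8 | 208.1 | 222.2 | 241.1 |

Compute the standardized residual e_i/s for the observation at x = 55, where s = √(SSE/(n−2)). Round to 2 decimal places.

x=55: ŷ = 21 + 2.9·55 = 180.5; e = 183.3 − 180.5 = 2.8
x=60: ŷ = 21 + 2.9·60 = 195; e = 192.8 − 195 = -2.2
x=65: ŷ = 21 + 2.9·65 = 209.5; e = 208.1 − 209.5 = -1.4
x=70: ŷ = 21 + 2.9·70 = 224; e = 222.2 − 224 = -1.8
x=75: ŷ = 21 + 2.9·75 = 238.5; e = 241.1 − 238.5 = 2.6
SSE = 7.84 + 4.84 + 1.96 + 3.24 + 6.76 = 24.64
s = √(24.64/3) = 2.86589
e/s = 2.8 / 2.86589 = 0.98

0.98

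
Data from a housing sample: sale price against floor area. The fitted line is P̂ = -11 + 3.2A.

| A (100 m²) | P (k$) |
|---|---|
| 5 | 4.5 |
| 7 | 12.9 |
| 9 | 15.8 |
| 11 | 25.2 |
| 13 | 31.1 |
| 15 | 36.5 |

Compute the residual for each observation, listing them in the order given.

-0.5, 1.5, -2, 1, 0.5, -0.5

A=5: P̂ = -11 + 3.2·5 = 5; r = 4.5 − 5 = -0.5
A=7: P̂ = -11 + 3.2·7 = 11.4; r = 12.9 − 11.4 = 1.5
A=9: P̂ = -11 + 3.2·9 = 17.8; r = 15.8 − 17.8 = -2
A=11: P̂ = -11 + 3.2·11 = 24.2; r = 25.2 − 24.2 = 1
A=13: P̂ = -11 + 3.2·13 = 30.6; r = 31.1 − 30.6 = 0.5
A=15: P̂ = -11 + 3.2·15 = 37; r = 36.5 − 37 = -0.5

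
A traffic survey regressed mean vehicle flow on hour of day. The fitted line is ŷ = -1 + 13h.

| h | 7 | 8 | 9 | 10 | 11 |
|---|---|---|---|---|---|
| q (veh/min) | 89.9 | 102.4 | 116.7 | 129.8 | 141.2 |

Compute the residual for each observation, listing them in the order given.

h=7: ŷ = -1 + 13·7 = 90; r = 89.9 − 90 = -0.1
h=8: ŷ = -1 + 13·8 = 103; r = 102.4 − 103 = -0.6
h=9: ŷ = -1 + 13·9 = 116; r = 116.7 − 116 = 0.7
h=10: ŷ = -1 + 13·10 = 129; r = 129.8 − 129 = 0.8
h=11: ŷ = -1 + 13·11 = 142; r = 141.2 − 142 = -0.8

-0.1, -0.6, 0.7, 0.8, -0.8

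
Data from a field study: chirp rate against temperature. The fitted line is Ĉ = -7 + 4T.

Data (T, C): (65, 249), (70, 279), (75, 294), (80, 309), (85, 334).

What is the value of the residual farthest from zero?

T=65: Ĉ = -7 + 4·65 = 253; e = 249 − 253 = -4
T=70: Ĉ = -7 + 4·70 = 273; e = 279 − 273 = 6
T=75: Ĉ = -7 + 4·75 = 293; e = 294 − 293 = 1
T=80: Ĉ = -7 + 4·80 = 313; e = 309 − 313 = -4
T=85: Ĉ = -7 + 4·85 = 333; e = 334 − 333 = 1
Largest |e| is 6 at T = 70, residual 6.

e = 6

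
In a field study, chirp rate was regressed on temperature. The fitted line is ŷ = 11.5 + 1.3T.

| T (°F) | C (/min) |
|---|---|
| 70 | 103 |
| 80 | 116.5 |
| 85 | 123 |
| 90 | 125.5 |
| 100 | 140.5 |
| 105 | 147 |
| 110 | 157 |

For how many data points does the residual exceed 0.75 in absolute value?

T=70: ŷ = 11.5 + 1.3·70 = 102.5; r = 103 − 102.5 = 0.5
T=80: ŷ = 11.5 + 1.3·80 = 115.5; r = 116.5 − 115.5 = 1
T=85: ŷ = 11.5 + 1.3·85 = 122; r = 123 − 122 = 1
T=90: ŷ = 11.5 + 1.3·90 = 128.5; r = 125.5 − 128.5 = -3
T=100: ŷ = 11.5 + 1.3·100 = 141.5; r = 140.5 − 141.5 = -1
T=105: ŷ = 11.5 + 1.3·105 = 148; r = 147 − 148 = -1
T=110: ŷ = 11.5 + 1.3·110 = 154.5; r = 157 − 154.5 = 2.5
|r| > 0.75: T=80 (|r|=1), T=85 (|r|=1), T=90 (|r|=3), T=100 (|r|=1), T=105 (|r|=1), T=110 (|r|=2.5) → 6

6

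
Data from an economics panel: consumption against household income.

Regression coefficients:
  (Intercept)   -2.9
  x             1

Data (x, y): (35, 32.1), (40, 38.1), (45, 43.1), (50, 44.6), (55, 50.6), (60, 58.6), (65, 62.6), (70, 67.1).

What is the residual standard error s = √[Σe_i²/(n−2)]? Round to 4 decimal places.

x=35: ŷ = -2.9 + 35 = 32.1; e = 32.1 − 32.1 = 0
x=40: ŷ = -2.9 + 40 = 37.1; e = 38.1 − 37.1 = 1
x=45: ŷ = -2.9 + 45 = 42.1; e = 43.1 − 42.1 = 1
x=50: ŷ = -2.9 + 50 = 47.1; e = 44.6 − 47.1 = -2.5
x=55: ŷ = -2.9 + 55 = 52.1; e = 50.6 − 52.1 = -1.5
x=60: ŷ = -2.9 + 60 = 57.1; e = 58.6 − 57.1 = 1.5
x=65: ŷ = -2.9 + 65 = 62.1; e = 62.6 − 62.1 = 0.5
x=70: ŷ = -2.9 + 70 = 67.1; e = 67.1 − 67.1 = 0
SSE = 0 + 1 + 1 + 6.25 + 2.25 + 2.25 + 0.25 + 0 = 13
s = √(13/6) = √2.16667 ≈ 1.4720

s = 1.4720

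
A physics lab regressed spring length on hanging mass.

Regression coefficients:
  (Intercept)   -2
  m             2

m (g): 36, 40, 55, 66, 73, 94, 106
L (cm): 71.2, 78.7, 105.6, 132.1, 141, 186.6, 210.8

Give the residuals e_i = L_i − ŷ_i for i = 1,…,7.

1.2, 0.7, -2.4, 2.1, -3, 0.6, 0.8

m=36: ŷ = -2 + 2·36 = 70; e = 71.2 − 70 = 1.2
m=40: ŷ = -2 + 2·40 = 78; e = 78.7 − 78 = 0.7
m=55: ŷ = -2 + 2·55 = 108; e = 105.6 − 108 = -2.4
m=66: ŷ = -2 + 2·66 = 130; e = 132.1 − 130 = 2.1
m=73: ŷ = -2 + 2·73 = 144; e = 141 − 144 = -3
m=94: ŷ = -2 + 2·94 = 186; e = 186.6 − 186 = 0.6
m=106: ŷ = -2 + 2·106 = 210; e = 210.8 − 210 = 0.8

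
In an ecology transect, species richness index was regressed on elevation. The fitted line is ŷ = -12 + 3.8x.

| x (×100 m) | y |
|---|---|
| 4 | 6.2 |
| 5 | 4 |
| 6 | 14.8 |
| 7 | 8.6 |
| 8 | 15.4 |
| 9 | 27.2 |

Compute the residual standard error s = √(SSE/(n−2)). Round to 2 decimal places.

s = 5.10

x=4: ŷ = -12 + 3.8·4 = 3.2; r = 6.2 − 3.2 = 3
x=5: ŷ = -12 + 3.8·5 = 7; r = 4 − 7 = -3
x=6: ŷ = -12 + 3.8·6 = 10.8; r = 14.8 − 10.8 = 4
x=7: ŷ = -12 + 3.8·7 = 14.6; r = 8.6 − 14.6 = -6
x=8: ŷ = -12 + 3.8·8 = 18.4; r = 15.4 − 18.4 = -3
x=9: ŷ = -12 + 3.8·9 = 22.2; r = 27.2 − 22.2 = 5
SSE = 9 + 9 + 16 + 36 + 9 + 25 = 104
s = √(104/4) = √26 ≈ 5.10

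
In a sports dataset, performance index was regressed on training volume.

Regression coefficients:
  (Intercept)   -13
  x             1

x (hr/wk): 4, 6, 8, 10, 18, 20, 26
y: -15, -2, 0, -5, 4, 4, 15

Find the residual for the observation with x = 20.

ŷ = -13 + 20 = 7
r = 4 − 7 = -3

r = -3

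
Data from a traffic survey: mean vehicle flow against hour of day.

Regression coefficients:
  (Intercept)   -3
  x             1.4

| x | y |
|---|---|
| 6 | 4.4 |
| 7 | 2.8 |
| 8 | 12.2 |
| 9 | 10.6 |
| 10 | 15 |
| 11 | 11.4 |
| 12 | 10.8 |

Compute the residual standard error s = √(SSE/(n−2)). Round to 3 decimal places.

s = 3.464

x=6: ŷ = -3 + 1.4·6 = 5.4; r = 4.4 − 5.4 = -1
x=7: ŷ = -3 + 1.4·7 = 6.8; r = 2.8 − 6.8 = -4
x=8: ŷ = -3 + 1.4·8 = 8.2; r = 12.2 − 8.2 = 4
x=9: ŷ = -3 + 1.4·9 = 9.6; r = 10.6 − 9.6 = 1
x=10: ŷ = -3 + 1.4·10 = 11; r = 15 − 11 = 4
x=11: ŷ = -3 + 1.4·11 = 12.4; r = 11.4 − 12.4 = -1
x=12: ŷ = -3 + 1.4·12 = 13.8; r = 10.8 − 13.8 = -3
SSE = 1 + 16 + 16 + 1 + 16 + 1 + 9 = 60
s = √(60/5) = √12 ≈ 3.464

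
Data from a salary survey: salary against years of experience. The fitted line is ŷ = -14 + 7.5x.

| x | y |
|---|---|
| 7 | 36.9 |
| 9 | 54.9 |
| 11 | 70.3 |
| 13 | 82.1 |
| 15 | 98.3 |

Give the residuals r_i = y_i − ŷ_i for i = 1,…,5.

x=7: ŷ = -14 + 7.5·7 = 38.5; r = 36.9 − 38.5 = -1.6
x=9: ŷ = -14 + 7.5·9 = 53.5; r = 54.9 − 53.5 = 1.4
x=11: ŷ = -14 + 7.5·11 = 68.5; r = 70.3 − 68.5 = 1.8
x=13: ŷ = -14 + 7.5·13 = 83.5; r = 82.1 − 83.5 = -1.4
x=15: ŷ = -14 + 7.5·15 = 98.5; r = 98.3 − 98.5 = -0.2

-1.6, 1.4, 1.8, -1.4, -0.2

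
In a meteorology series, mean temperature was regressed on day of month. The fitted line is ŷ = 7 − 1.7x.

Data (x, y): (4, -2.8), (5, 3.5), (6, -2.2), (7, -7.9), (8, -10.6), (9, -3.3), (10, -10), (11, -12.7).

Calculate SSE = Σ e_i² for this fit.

SSE = 86

x=4: ŷ = 7 − 1.7·4 = 0.2; e = -2.8 − 0.2 = -3
x=5: ŷ = 7 − 1.7·5 = -1.5; e = 3.5 − (-1.5) = 5
x=6: ŷ = 7 − 1.7·6 = -3.2; e = -2.2 − (-3.2) = 1
x=7: ŷ = 7 − 1.7·7 = -4.9; e = -7.9 − (-4.9) = -3
x=8: ŷ = 7 − 1.7·8 = -6.6; e = -10.6 − (-6.6) = -4
x=9: ŷ = 7 − 1.7·9 = -8.3; e = -3.3 − (-8.3) = 5
x=10: ŷ = 7 − 1.7·10 = -10; e = -10 − (-10) = 0
x=11: ŷ = 7 − 1.7·11 = -11.7; e = -12.7 − (-11.7) = -1
SSE = 9 + 25 + 1 + 9 + 16 + 25 + 0 + 1 = 86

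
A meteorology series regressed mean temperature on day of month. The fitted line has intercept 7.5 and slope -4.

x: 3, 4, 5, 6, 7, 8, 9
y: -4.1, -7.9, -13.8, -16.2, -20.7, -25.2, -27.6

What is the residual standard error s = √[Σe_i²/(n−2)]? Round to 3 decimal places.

x=3: ŷ = 7.5 − 4·3 = -4.5; e = -4.1 − (-4.5) = 0.4
x=4: ŷ = 7.5 − 4·4 = -8.5; e = -7.9 − (-8.5) = 0.6
x=5: ŷ = 7.5 − 4·5 = -12.5; e = -13.8 − (-12.5) = -1.3
x=6: ŷ = 7.5 − 4·6 = -16.5; e = -16.2 − (-16.5) = 0.3
x=7: ŷ = 7.5 − 4·7 = -20.5; e = -20.7 − (-20.5) = -0.2
x=8: ŷ = 7.5 − 4·8 = -24.5; e = -25.2 − (-24.5) = -0.7
x=9: ŷ = 7.5 − 4·9 = -28.5; e = -27.6 − (-28.5) = 0.9
SSE = 0.16 + 0.36 + 1.69 + 0.09 + 0.04 + 0.49 + 0.81 = 3.64
s = √(3.64/5) = √0.728 ≈ 0.853

s = 0.853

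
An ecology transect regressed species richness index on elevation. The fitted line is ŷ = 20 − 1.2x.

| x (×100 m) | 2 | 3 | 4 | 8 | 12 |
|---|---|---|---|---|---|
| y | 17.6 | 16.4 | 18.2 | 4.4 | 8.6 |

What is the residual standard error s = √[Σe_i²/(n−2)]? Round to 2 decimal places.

x=2: ŷ = 20 − 1.2·2 = 17.6; e = 17.6 − 17.6 = 0
x=3: ŷ = 20 − 1.2·3 = 16.4; e = 16.4 − 16.4 = 0
x=4: ŷ = 20 − 1.2·4 = 15.2; e = 18.2 − 15.2 = 3
x=8: ŷ = 20 − 1.2·8 = 10.4; e = 4.4 − 10.4 = -6
x=12: ŷ = 20 − 1.2·12 = 5.6; e = 8.6 − 5.6 = 3
SSE = 0 + 0 + 9 + 36 + 9 = 54
s = √(54/3) = √18 ≈ 4.24

s = 4.24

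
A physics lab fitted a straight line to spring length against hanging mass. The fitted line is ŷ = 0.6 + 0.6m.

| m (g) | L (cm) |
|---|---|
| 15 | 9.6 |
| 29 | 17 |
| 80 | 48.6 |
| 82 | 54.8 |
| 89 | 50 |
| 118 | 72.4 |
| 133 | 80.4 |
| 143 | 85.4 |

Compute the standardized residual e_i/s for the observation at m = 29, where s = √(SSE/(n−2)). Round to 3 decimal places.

-0.369

m=15: ŷ = 0.6 + 0.6·15 = 9.6; e = 9.6 − 9.6 = 0
m=29: ŷ = 0.6 + 0.6·29 = 18; e = 17 − 18 = -1
m=80: ŷ = 0.6 + 0.6·80 = 48.6; e = 48.6 − 48.6 = 0
m=82: ŷ = 0.6 + 0.6·82 = 49.8; e = 54.8 − 49.8 = 5
m=89: ŷ = 0.6 + 0.6·89 = 54; e = 50 − 54 = -4
m=118: ŷ = 0.6 + 0.6·118 = 71.4; e = 72.4 − 71.4 = 1
m=133: ŷ = 0.6 + 0.6·133 = 80.4; e = 80.4 − 80.4 = 0
m=143: ŷ = 0.6 + 0.6·143 = 86.4; e = 85.4 − 86.4 = -1
SSE = 0 + 1 + 0 + 25 + 16 + 1 + 0 + 1 = 44
s = √(44/6) = 2.70801
e/s = -1 / 2.70801 = -0.369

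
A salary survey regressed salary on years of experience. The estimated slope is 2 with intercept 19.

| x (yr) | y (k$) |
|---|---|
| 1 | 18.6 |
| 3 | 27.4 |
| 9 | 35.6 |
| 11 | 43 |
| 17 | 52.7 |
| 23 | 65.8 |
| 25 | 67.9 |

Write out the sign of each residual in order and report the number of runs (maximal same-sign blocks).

7 runs

x=1: ŷ = 19 + 2·1 = 21; r = 18.6 − 21 = -2.4
x=3: ŷ = 19 + 2·3 = 25; r = 27.4 − 25 = 2.4
x=9: ŷ = 19 + 2·9 = 37; r = 35.6 − 37 = -1.4
x=11: ŷ = 19 + 2·11 = 41; r = 43 − 41 = 2
x=17: ŷ = 19 + 2·17 = 53; r = 52.7 − 53 = -0.3
x=23: ŷ = 19 + 2·23 = 65; r = 65.8 − 65 = 0.8
x=25: ŷ = 19 + 2·25 = 69; r = 67.9 − 69 = -1.1
Signs: − + − + − + −
Runs: −×1, +×1, −×1, +×1, −×1, +×1, −×1 → 7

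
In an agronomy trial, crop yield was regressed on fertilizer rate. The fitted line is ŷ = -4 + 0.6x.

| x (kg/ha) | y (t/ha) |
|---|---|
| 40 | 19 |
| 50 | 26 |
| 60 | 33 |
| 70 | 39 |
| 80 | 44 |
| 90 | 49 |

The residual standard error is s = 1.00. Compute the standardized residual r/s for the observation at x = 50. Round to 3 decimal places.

0.000

ŷ = -4 + 0.6·50 = 26
r = 26 − 26 = 0
r/s = 0 / 1.00 = 0.000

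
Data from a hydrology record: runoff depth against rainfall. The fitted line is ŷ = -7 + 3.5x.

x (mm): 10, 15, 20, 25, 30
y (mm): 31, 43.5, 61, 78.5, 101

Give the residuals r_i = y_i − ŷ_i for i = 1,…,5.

x=10: ŷ = -7 + 3.5·10 = 28; r = 31 − 28 = 3
x=15: ŷ = -7 + 3.5·15 = 45.5; r = 43.5 − 45.5 = -2
x=20: ŷ = -7 + 3.5·20 = 63; r = 61 − 63 = -2
x=25: ŷ = -7 + 3.5·25 = 80.5; r = 78.5 − 80.5 = -2
x=30: ŷ = -7 + 3.5·30 = 98; r = 101 − 98 = 3

3, -2, -2, -2, 3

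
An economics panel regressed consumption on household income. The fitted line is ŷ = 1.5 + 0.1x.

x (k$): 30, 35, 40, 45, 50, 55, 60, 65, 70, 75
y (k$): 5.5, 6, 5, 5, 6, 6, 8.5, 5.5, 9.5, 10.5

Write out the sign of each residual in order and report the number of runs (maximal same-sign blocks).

x=30: ŷ = 1.5 + 0.1·30 = 4.5; r = 5.5 − 4.5 = 1
x=35: ŷ = 1.5 + 0.1·35 = 5; r = 6 − 5 = 1
x=40: ŷ = 1.5 + 0.1·40 = 5.5; r = 5 − 5.5 = -0.5
x=45: ŷ = 1.5 + 0.1·45 = 6; r = 5 − 6 = -1
x=50: ŷ = 1.5 + 0.1·50 = 6.5; r = 6 − 6.5 = -0.5
x=55: ŷ = 1.5 + 0.1·55 = 7; r = 6 − 7 = -1
x=60: ŷ = 1.5 + 0.1·60 = 7.5; r = 8.5 − 7.5 = 1
x=65: ŷ = 1.5 + 0.1·65 = 8; r = 5.5 − 8 = -2.5
x=70: ŷ = 1.5 + 0.1·70 = 8.5; r = 9.5 − 8.5 = 1
x=75: ŷ = 1.5 + 0.1·75 = 9; r = 10.5 − 9 = 1.5
Signs: + + − − − − + − + +
Runs: +×2, −×4, +×1, −×1, +×2 → 5

5 runs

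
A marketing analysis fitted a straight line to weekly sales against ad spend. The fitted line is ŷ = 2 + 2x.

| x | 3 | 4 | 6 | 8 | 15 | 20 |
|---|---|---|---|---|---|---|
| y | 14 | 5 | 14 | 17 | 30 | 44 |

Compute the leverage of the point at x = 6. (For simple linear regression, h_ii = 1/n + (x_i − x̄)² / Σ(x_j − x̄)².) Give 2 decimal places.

h = 0.22

x̄ = (3 + 4 + 6 + 8 + 15 + 20)/6 = 9.33333
Σ(x − x̄)² = 40.1111 + 28.4444 + 11.1111 + 1.77778 + 32.1111 + 113.778 = 227.333
h = 1/6 + (-3.33333)²/227.333 = 0.166667 + 0.0488759 = 0.22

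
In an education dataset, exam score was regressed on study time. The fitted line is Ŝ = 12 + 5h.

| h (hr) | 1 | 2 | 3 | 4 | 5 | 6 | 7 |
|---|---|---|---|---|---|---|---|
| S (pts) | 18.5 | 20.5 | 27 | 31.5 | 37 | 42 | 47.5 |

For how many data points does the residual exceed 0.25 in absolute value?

h=1: Ŝ = 12 + 5·1 = 17; r = 18.5 − 17 = 1.5
h=2: Ŝ = 12 + 5·2 = 22; r = 20.5 − 22 = -1.5
h=3: Ŝ = 12 + 5·3 = 27; r = 27 − 27 = 0
h=4: Ŝ = 12 + 5·4 = 32; r = 31.5 − 32 = -0.5
h=5: Ŝ = 12 + 5·5 = 37; r = 37 − 37 = 0
h=6: Ŝ = 12 + 5·6 = 42; r = 42 − 42 = 0
h=7: Ŝ = 12 + 5·7 = 47; r = 47.5 − 47 = 0.5
|r| > 0.25: h=1 (|r|=1.5), h=2 (|r|=1.5), h=4 (|r|=0.5), h=7 (|r|=0.5) → 4

4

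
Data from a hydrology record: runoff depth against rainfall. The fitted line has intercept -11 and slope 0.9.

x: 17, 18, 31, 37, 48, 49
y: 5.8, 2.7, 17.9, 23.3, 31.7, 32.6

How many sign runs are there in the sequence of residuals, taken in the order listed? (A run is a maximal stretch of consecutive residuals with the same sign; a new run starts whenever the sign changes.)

x=17: ŷ = -11 + 0.9·17 = 4.3; e = 5.8 − 4.3 = 1.5
x=18: ŷ = -11 + 0.9·18 = 5.2; e = 2.7 − 5.2 = -2.5
x=31: ŷ = -11 + 0.9·31 = 16.9; e = 17.9 − 16.9 = 1
x=37: ŷ = -11 + 0.9·37 = 22.3; e = 23.3 − 22.3 = 1
x=48: ŷ = -11 + 0.9·48 = 32.2; e = 31.7 − 32.2 = -0.5
x=49: ŷ = -11 + 0.9·49 = 33.1; e = 32.6 − 33.1 = -0.5
Signs: + − + + − −
Runs: +×1, −×1, +×2, −×2 → 4

4 runs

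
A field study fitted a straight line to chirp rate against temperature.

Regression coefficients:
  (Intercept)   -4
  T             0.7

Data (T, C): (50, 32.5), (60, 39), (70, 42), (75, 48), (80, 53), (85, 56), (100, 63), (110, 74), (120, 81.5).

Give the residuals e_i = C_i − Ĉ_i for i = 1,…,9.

T=50: Ĉ = -4 + 0.7·50 = 31; e = 32.5 − 31 = 1.5
T=60: Ĉ = -4 + 0.7·60 = 38; e = 39 − 38 = 1
T=70: Ĉ = -4 + 0.7·70 = 45; e = 42 − 45 = -3
T=75: Ĉ = -4 + 0.7·75 = 48.5; e = 48 − 48.5 = -0.5
T=80: Ĉ = -4 + 0.7·80 = 52; e = 53 − 52 = 1
T=85: Ĉ = -4 + 0.7·85 = 55.5; e = 56 − 55.5 = 0.5
T=100: Ĉ = -4 + 0.7·100 = 66; e = 63 − 66 = -3
T=110: Ĉ = -4 + 0.7·110 = 73; e = 74 − 73 = 1
T=120: Ĉ = -4 + 0.7·120 = 80; e = 81.5 − 80 = 1.5

1.5, 1, -3, -0.5, 1, 0.5, -3, 1, 1.5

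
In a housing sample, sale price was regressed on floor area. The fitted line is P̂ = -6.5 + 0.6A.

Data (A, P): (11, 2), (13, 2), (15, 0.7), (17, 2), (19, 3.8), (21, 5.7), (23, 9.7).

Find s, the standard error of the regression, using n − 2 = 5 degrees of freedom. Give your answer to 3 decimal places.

s = 1.863

A=11: P̂ = -6.5 + 0.6·11 = 0.1; e = 2 − 0.1 = 1.9
A=13: P̂ = -6.5 + 0.6·13 = 1.3; e = 2 − 1.3 = 0.7
A=15: P̂ = -6.5 + 0.6·15 = 2.5; e = 0.7 − 2.5 = -1.8
A=17: P̂ = -6.5 + 0.6·17 = 3.7; e = 2 − 3.7 = -1.7
A=19: P̂ = -6.5 + 0.6·19 = 4.9; e = 3.8 − 4.9 = -1.1
A=21: P̂ = -6.5 + 0.6·21 = 6.1; e = 5.7 − 6.1 = -0.4
A=23: P̂ = -6.5 + 0.6·23 = 7.3; e = 9.7 − 7.3 = 2.4
SSE = 3.61 + 0.49 + 3.24 + 2.89 + 1.21 + 0.16 + 5.76 = 17.36
s = √(17.36/5) = √3.472 ≈ 1.863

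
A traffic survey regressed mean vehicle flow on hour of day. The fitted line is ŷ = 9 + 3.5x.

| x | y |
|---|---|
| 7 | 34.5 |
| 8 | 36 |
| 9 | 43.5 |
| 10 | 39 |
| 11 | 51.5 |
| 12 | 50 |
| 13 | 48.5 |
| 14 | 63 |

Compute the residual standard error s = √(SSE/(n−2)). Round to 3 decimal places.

x=7: ŷ = 9 + 3.5·7 = 33.5; r = 34.5 − 33.5 = 1
x=8: ŷ = 9 + 3.5·8 = 37; r = 36 − 37 = -1
x=9: ŷ = 9 + 3.5·9 = 40.5; r = 43.5 − 40.5 = 3
x=10: ŷ = 9 + 3.5·10 = 44; r = 39 − 44 = -5
x=11: ŷ = 9 + 3.5·11 = 47.5; r = 51.5 − 47.5 = 4
x=12: ŷ = 9 + 3.5·12 = 51; r = 50 − 51 = -1
x=13: ŷ = 9 + 3.5·13 = 54.5; r = 48.5 − 54.5 = -6
x=14: ŷ = 9 + 3.5·14 = 58; r = 63 − 58 = 5
SSE = 1 + 1 + 9 + 25 + 16 + 1 + 36 + 25 = 114
s = √(114/6) = √19 ≈ 4.359

s = 4.359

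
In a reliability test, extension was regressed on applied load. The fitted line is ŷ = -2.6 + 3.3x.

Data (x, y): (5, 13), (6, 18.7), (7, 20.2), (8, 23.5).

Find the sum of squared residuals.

x=5: ŷ = -2.6 + 3.3·5 = 13.9; e = 13 − 13.9 = -0.9
x=6: ŷ = -2.6 + 3.3·6 = 17.2; e = 18.7 − 17.2 = 1.5
x=7: ŷ = -2.6 + 3.3·7 = 20.5; e = 20.2 − 20.5 = -0.3
x=8: ŷ = -2.6 + 3.3·8 = 23.8; e = 23.5 − 23.8 = -0.3
SSE = 0.81 + 2.25 + 0.09 + 0.09 = 3.24

SSE = 3.24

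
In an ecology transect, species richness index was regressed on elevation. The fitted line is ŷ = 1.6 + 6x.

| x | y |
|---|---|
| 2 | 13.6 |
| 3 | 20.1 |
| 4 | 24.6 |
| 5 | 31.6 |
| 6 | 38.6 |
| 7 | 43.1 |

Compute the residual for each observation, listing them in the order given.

x=2: ŷ = 1.6 + 6·2 = 13.6; r = 13.6 − 13.6 = 0
x=3: ŷ = 1.6 + 6·3 = 19.6; r = 20.1 − 19.6 = 0.5
x=4: ŷ = 1.6 + 6·4 = 25.6; r = 24.6 − 25.6 = -1
x=5: ŷ = 1.6 + 6·5 = 31.6; r = 31.6 − 31.6 = 0
x=6: ŷ = 1.6 + 6·6 = 37.6; r = 38.6 − 37.6 = 1
x=7: ŷ = 1.6 + 6·7 = 43.6; r = 43.1 − 43.6 = -0.5

0, 0.5, -1, 0, 1, -0.5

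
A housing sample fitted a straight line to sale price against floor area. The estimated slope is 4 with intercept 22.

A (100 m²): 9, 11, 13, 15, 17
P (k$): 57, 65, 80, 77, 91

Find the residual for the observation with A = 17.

e = 1

ŷ = 22 + 4·17 = 90
e = 91 − 90 = 1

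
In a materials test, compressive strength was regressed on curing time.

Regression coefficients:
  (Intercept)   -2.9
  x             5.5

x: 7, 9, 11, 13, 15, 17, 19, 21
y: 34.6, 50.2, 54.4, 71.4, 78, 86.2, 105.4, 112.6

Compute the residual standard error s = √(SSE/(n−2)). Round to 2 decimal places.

s = 3.38

x=7: ŷ = -2.9 + 5.5·7 = 35.6; e = 34.6 − 35.6 = -1
x=9: ŷ = -2.9 + 5.5·9 = 46.6; e = 50.2 − 46.6 = 3.6
x=11: ŷ = -2.9 + 5.5·11 = 57.6; e = 54.4 − 57.6 = -3.2
x=13: ŷ = -2.9 + 5.5·13 = 68.6; e = 71.4 − 68.6 = 2.8
x=15: ŷ = -2.9 + 5.5·15 = 79.6; e = 78 − 79.6 = -1.6
x=17: ŷ = -2.9 + 5.5·17 = 90.6; e = 86.2 − 90.6 = -4.4
x=19: ŷ = -2.9 + 5.5·19 = 101.6; e = 105.4 − 101.6 = 3.8
x=21: ŷ = -2.9 + 5.5·21 = 112.6; e = 112.6 − 112.6 = 0
SSE = 1 + 12.96 + 10.24 + 7.84 + 2.56 + 19.36 + 14.44 + 0 = 68.4
s = √(68.4/6) = √11.4 ≈ 3.38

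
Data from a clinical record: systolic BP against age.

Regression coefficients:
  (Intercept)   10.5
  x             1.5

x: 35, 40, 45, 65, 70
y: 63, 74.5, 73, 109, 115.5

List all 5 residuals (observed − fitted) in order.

x=35: ŷ = 10.5 + 1.5·35 = 63; e = 63 − 63 = 0
x=40: ŷ = 10.5 + 1.5·40 = 70.5; e = 74.5 − 70.5 = 4
x=45: ŷ = 10.5 + 1.5·45 = 78; e = 73 − 78 = -5
x=65: ŷ = 10.5 + 1.5·65 = 108; e = 109 − 108 = 1
x=70: ŷ = 10.5 + 1.5·70 = 115.5; e = 115.5 − 115.5 = 0

0, 4, -5, 1, 0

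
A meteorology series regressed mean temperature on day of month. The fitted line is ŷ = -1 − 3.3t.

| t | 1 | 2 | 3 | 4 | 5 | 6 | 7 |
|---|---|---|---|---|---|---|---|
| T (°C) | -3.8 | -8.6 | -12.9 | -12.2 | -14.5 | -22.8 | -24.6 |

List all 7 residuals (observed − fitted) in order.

t=1: ŷ = -1 − 3.3·1 = -4.3; e = -3.8 − (-4.3) = 0.5
t=2: ŷ = -1 − 3.3·2 = -7.6; e = -8.6 − (-7.6) = -1
t=3: ŷ = -1 − 3.3·3 = -10.9; e = -12.9 − (-10.9) = -2
t=4: ŷ = -1 − 3.3·4 = -14.2; e = -12.2 − (-14.2) = 2
t=5: ŷ = -1 − 3.3·5 = -17.5; e = -14.5 − (-17.5) = 3
t=6: ŷ = -1 − 3.3·6 = -20.8; e = -22.8 − (-20.8) = -2
t=7: ŷ = -1 − 3.3·7 = -24.1; e = -24.6 − (-24.1) = -0.5

0.5, -1, -2, 2, 3, -2, -0.5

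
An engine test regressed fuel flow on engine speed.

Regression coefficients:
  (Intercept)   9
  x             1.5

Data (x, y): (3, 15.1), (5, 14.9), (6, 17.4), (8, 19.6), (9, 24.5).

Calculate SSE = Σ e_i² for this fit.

x=3: ŷ = 9 + 1.5·3 = 13.5; e = 15.1 − 13.5 = 1.6
x=5: ŷ = 9 + 1.5·5 = 16.5; e = 14.9 − 16.5 = -1.6
x=6: ŷ = 9 + 1.5·6 = 18; e = 17.4 − 18 = -0.6
x=8: ŷ = 9 + 1.5·8 = 21; e = 19.6 − 21 = -1.4
x=9: ŷ = 9 + 1.5·9 = 22.5; e = 24.5 − 22.5 = 2
SSE = 2.56 + 2.56 + 0.36 + 1.96 + 4 = 11.44

SSE = 11.44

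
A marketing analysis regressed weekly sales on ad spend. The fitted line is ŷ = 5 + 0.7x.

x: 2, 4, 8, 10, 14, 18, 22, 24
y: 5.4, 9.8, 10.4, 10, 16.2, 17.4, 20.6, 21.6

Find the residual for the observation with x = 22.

r = 0.2

ŷ = 5 + 0.7·22 = 20.4
r = 20.6 − 20.4 = 0.2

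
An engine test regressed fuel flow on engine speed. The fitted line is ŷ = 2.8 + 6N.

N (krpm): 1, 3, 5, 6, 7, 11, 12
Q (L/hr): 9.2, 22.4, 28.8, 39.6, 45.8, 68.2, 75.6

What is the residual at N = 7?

ŷ = 2.8 + 6·7 = 44.8
e = 45.8 − 44.8 = 1

e = 1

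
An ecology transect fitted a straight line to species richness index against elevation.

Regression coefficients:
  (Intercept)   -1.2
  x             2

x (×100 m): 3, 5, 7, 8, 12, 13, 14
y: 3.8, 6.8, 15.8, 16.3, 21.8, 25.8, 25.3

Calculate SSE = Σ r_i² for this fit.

SSE = 20.5

x=3: ŷ = -1.2 + 2·3 = 4.8; r = 3.8 − 4.8 = -1
x=5: ŷ = -1.2 + 2·5 = 8.8; r = 6.8 − 8.8 = -2
x=7: ŷ = -1.2 + 2·7 = 12.8; r = 15.8 − 12.8 = 3
x=8: ŷ = -1.2 + 2·8 = 14.8; r = 16.3 − 14.8 = 1.5
x=12: ŷ = -1.2 + 2·12 = 22.8; r = 21.8 − 22.8 = -1
x=13: ŷ = -1.2 + 2·13 = 24.8; r = 25.8 − 24.8 = 1
x=14: ŷ = -1.2 + 2·14 = 26.8; r = 25.3 − 26.8 = -1.5
SSE = 1 + 4 + 9 + 2.25 + 1 + 1 + 2.25 = 20.5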